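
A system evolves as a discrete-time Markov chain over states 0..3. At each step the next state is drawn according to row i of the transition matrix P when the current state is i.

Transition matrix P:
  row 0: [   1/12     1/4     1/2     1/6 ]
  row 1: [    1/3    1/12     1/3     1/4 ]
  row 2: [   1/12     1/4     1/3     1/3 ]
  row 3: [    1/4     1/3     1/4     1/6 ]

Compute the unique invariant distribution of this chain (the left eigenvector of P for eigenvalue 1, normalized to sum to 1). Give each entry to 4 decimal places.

Balance equations π_j = Σ_i π_i·P[i][j]:
  π_0 = 1/12·π_0 + 1/3·π_1 + 1/12·π_2 + 1/4·π_3
  π_1 = 1/4·π_0 + 1/12·π_1 + 1/4·π_2 + 1/3·π_3
  π_2 = 1/2·π_0 + 1/3·π_1 + 1/3·π_2 + 1/4·π_3
  normalize: π_0 + π_1 + π_2 + π_3 = 1
Solving the linear system gives exactly π = [441/2426, 281/1213, 833/2426, 295/1213].

π = [0.1818, 0.2317, 0.3434, 0.2432]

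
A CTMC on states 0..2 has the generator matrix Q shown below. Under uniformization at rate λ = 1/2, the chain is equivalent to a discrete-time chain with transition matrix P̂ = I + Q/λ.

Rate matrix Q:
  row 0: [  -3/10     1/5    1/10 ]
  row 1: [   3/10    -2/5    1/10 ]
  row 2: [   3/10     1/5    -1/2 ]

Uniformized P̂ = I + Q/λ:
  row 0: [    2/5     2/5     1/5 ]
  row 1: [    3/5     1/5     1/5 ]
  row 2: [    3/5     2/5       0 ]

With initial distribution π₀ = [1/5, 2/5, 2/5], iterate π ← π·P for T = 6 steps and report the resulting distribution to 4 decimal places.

t=0: π = [0.2000, 0.4000, 0.4000]
t=1: π = [0.5600, 0.3200, 0.1200]
t=2: π = [0.4880, 0.3360, 0.1760]
t=3: π = [0.5024, 0.3328, 0.1648]
t=4: π = [0.4995, 0.3334, 0.1670]
t=5: π = [0.5001, 0.3333, 0.1666]
t=6: π = [0.5000, 0.3333, 0.1667]

π = [0.5000, 0.3333, 0.1667]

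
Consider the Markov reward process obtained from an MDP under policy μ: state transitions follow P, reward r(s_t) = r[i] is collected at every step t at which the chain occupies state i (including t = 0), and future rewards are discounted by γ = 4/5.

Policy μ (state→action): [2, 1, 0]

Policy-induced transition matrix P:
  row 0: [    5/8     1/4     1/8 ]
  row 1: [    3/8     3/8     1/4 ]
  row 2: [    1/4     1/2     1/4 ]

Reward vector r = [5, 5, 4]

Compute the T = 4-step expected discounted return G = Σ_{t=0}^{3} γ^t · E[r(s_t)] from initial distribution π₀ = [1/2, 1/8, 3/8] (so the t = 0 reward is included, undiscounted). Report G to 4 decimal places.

G = 14.0130

t=0: π = [0.5000, 0.1250, 0.3750], E[r] = 4.6250, γ^t·E[r] = 4.625000, running G = 4.625000
t=1: π = [0.4531, 0.3594, 0.1875], E[r] = 4.8125, γ^t·E[r] = 3.850000, running G = 8.475000
t=2: π = [0.4648, 0.3418, 0.1934], E[r] = 4.8066, γ^t·E[r] = 3.076250, running G = 11.551250
t=3: π = [0.4670, 0.3411, 0.1919], E[r] = 4.8081, γ^t·E[r] = 2.461750, running G = 14.013000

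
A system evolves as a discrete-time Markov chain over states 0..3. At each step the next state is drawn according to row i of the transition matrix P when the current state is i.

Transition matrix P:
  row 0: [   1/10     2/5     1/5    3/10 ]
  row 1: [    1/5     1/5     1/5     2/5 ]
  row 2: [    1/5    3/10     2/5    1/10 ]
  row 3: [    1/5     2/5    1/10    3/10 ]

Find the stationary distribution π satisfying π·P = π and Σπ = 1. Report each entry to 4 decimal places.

π = [0.1818, 0.3155, 0.2139, 0.2888]

Balance equations π_j = Σ_i π_i·P[i][j]:
  π_0 = 1/10·π_0 + 1/5·π_1 + 1/5·π_2 + 1/5·π_3
  π_1 = 2/5·π_0 + 1/5·π_1 + 3/10·π_2 + 2/5·π_3
  π_2 = 1/5·π_0 + 1/5·π_1 + 2/5·π_2 + 1/10·π_3
  normalize: π_0 + π_1 + π_2 + π_3 = 1
Solving the linear system gives exactly π = [2/11, 59/187, 40/187, 54/187].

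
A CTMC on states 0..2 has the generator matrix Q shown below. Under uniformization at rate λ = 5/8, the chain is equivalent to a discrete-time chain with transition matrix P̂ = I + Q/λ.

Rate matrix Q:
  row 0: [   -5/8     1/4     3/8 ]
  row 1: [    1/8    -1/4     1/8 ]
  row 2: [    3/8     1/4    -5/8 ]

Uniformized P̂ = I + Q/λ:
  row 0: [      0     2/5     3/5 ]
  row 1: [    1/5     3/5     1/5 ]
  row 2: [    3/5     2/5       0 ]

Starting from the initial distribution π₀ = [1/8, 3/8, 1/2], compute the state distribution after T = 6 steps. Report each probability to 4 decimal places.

π = [0.2413, 0.5000, 0.2588]

t=0: π = [0.1250, 0.3750, 0.5000]
t=1: π = [0.3750, 0.4750, 0.1500]
t=2: π = [0.1850, 0.4950, 0.3200]
t=3: π = [0.2910, 0.4990, 0.2100]
t=4: π = [0.2258, 0.4998, 0.2744]
t=5: π = [0.2646, 0.5000, 0.2354]
t=6: π = [0.2413, 0.5000, 0.2588]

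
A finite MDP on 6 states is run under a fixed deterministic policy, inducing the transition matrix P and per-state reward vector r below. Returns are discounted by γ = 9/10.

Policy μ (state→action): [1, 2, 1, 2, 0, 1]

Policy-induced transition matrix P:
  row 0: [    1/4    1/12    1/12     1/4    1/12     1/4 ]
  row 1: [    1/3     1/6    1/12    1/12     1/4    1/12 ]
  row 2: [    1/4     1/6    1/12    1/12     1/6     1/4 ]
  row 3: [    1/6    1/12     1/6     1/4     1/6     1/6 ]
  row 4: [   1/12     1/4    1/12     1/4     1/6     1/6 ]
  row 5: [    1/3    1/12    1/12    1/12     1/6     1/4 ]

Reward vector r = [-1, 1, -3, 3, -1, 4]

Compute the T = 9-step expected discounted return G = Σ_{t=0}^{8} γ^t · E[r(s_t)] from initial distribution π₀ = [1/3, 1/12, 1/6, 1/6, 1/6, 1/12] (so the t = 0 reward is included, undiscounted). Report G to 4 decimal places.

t=0: π = [0.3333, 0.0833, 0.1667, 0.1667, 0.1667, 0.0833], E[r] = -0.0833, γ^t·E[r] = -0.083333, running G = -0.083333
t=1: π = [0.2222, 0.1319, 0.0972, 0.1944, 0.1458, 0.2083], E[r] = 0.8889, γ^t·E[r] = 0.800000, running G = 0.716667
t=2: π = [0.2378, 0.1267, 0.0995, 0.1771, 0.1591, 0.1997], E[r] = 0.7610, γ^t·E[r] = 0.616406, running G = 1.333073
t=3: π = [0.2359, 0.1287, 0.0981, 0.1790, 0.1574, 0.2009], E[r] = 0.7816, γ^t·E[r] = 0.569777, running G = 1.902850
t=4: π = [0.2363, 0.1285, 0.0983, 0.1787, 0.1577, 0.2005], E[r] = 0.7779, γ^t·E[r] = 0.510374, running G = 2.413224
t=5: π = [0.2362, 0.1285, 0.0982, 0.1788, 0.1577, 0.2006], E[r] = 0.7785, γ^t·E[r] = 0.459702, running G = 2.872926
t=6: π = [0.2362, 0.1285, 0.0982, 0.1788, 0.1577, 0.2005], E[r] = 0.7784, γ^t·E[r] = 0.413671, running G = 3.286597
t=7: π = [0.2362, 0.1285, 0.0982, 0.1788, 0.1577, 0.2005], E[r] = 0.7784, γ^t·E[r] = 0.372313, running G = 3.658909
t=8: π = [0.2362, 0.1285, 0.0982, 0.1788, 0.1577, 0.2005], E[r] = 0.7784, γ^t·E[r] = 0.335080, running G = 3.993989

G = 3.9940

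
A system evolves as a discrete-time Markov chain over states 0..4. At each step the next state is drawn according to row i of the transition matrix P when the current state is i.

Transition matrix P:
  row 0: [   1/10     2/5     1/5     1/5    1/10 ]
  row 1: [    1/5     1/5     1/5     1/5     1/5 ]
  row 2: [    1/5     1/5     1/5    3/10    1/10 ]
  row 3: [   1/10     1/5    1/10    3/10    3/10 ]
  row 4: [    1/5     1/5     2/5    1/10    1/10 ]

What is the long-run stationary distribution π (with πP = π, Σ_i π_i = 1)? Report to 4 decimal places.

Balance equations π_j = Σ_i π_i·P[i][j]:
  π_0 = 1/10·π_0 + 1/5·π_1 + 1/5·π_2 + 1/10·π_3 + 1/5·π_4
  π_1 = 2/5·π_0 + 1/5·π_1 + 1/5·π_2 + 1/5·π_3 + 1/5·π_4
  π_2 = 1/5·π_0 + 1/5·π_1 + 1/5·π_2 + 1/10·π_3 + 2/5·π_4
  π_3 = 1/5·π_0 + 1/5·π_1 + 3/10·π_2 + 3/10·π_3 + 1/10·π_4
  normalize: π_0 + π_1 + π_2 + π_3 + π_4 = 1
Solving the linear system gives exactly π = [152/943, 219/943, 199/943, 214/943, 159/943].

π = [0.1612, 0.2322, 0.2110, 0.2269, 0.1686]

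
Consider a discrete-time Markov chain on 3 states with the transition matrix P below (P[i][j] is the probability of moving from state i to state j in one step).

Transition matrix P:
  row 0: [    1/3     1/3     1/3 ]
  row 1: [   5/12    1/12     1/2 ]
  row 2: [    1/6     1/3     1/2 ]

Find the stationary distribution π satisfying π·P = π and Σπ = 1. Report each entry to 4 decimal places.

π = [0.2800, 0.2667, 0.4533]

Balance equations π_j = Σ_i π_i·P[i][j]:
  π_0 = 1/3·π_0 + 5/12·π_1 + 1/6·π_2
  π_1 = 1/3·π_0 + 1/12·π_1 + 1/3·π_2
  normalize: π_0 + π_1 + π_2 = 1
Solving the linear system gives exactly π = [7/25, 4/15, 34/75].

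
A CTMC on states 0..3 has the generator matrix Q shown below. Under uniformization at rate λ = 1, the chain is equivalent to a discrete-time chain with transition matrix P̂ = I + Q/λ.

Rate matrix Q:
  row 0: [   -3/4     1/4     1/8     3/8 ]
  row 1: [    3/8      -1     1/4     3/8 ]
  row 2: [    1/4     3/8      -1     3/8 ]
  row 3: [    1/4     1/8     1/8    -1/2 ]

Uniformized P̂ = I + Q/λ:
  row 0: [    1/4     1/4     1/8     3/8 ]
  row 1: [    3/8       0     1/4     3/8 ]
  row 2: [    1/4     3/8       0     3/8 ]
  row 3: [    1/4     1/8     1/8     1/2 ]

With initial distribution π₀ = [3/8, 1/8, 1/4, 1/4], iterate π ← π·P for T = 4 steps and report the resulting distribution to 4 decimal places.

t=0: π = [0.3750, 0.1250, 0.2500, 0.2500]
t=1: π = [0.2656, 0.2188, 0.1094, 0.4063]
t=2: π = [0.2773, 0.1582, 0.1387, 0.4258]
t=3: π = [0.2698, 0.1746, 0.1274, 0.4282]
t=4: π = [0.2718, 0.1688, 0.1309, 0.4285]

π = [0.2718, 0.1688, 0.1309, 0.4285]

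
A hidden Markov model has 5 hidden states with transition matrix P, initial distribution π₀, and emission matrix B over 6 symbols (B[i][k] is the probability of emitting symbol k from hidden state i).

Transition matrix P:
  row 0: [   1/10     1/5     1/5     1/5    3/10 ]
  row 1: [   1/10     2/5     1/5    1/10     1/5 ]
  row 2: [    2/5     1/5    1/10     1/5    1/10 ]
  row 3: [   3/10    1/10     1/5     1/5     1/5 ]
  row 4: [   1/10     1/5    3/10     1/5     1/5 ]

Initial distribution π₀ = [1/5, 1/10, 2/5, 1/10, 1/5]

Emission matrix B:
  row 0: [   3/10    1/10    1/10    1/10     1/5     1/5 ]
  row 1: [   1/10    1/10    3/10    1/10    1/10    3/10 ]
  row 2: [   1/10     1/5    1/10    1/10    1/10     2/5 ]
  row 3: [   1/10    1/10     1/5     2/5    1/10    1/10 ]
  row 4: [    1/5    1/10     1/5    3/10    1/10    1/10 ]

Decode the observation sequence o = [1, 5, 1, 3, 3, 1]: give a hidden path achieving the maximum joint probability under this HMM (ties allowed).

path = [2, 0, 2, 3, 4, 2]

t=0: δ = [2.000e-02, 1.000e-02, 8.000e-02, 1.000e-02, 2.000e-02]  (obs o_0=1)
t=1: δ = [6.400e-03, 4.800e-03, 3.200e-03, 1.600e-03, 8.000e-04]  ψ = [2, 2, 2, 2, 2]  (obs o_1=5)
t=2: δ = [1.280e-04, 1.920e-04, 2.560e-04, 1.280e-04, 1.920e-04]  ψ = [2, 1, 0, 0, 0]  (obs o_2=1)
t=3: δ = [1.024e-05, 7.680e-06, 5.760e-06, 2.048e-05, 1.152e-05]  ψ = [2, 1, 4, 2, 0]  (obs o_3=3)
t=4: δ = [6.144e-07, 3.072e-07, 4.096e-07, 1.638e-06, 1.229e-06]  ψ = [3, 1, 3, 3, 3]  (obs o_4=3)
t=5: δ = [4.915e-08, 2.458e-08, 7.373e-08, 3.277e-08, 3.277e-08]  ψ = [3, 4, 4, 3, 3]  (obs o_5=1)
backtrack: best end state = 2; path = [2, 0, 2, 3, 4, 2]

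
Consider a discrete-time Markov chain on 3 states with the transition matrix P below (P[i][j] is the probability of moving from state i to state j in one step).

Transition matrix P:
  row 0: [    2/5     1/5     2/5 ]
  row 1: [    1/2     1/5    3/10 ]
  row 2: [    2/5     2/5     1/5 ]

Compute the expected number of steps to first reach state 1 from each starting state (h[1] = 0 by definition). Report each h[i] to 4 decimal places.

First-step conditioning: h[1] = 0; for i ≠ 1, h[i] = 1 + Σ_k P[i][k]·h[k].
  h[0] = 1 + 2/5·h[0] + 2/5·h[2]
  h[2] = 1 + 2/5·h[0] + 1/5·h[2]
Solving the 2×2 linear system over states ≠ 1 gives exactly h = [15/4, 0, 25/8] (h[1] = 0 is the target).

h = [3.7500, 0.0000, 3.1250]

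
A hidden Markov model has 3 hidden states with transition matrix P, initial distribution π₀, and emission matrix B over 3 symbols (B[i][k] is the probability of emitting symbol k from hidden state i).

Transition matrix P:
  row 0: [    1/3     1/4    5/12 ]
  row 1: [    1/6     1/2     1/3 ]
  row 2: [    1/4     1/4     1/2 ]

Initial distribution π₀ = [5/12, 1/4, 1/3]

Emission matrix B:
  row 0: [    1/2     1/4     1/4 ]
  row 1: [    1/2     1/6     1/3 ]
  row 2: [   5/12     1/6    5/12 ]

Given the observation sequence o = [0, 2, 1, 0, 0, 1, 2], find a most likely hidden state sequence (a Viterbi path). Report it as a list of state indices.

t=0: δ = [2.083e-01, 1.250e-01, 1.389e-01]  (obs o_0=0)
t=1: δ = [1.736e-02, 2.083e-02, 3.617e-02]  ψ = [0, 1, 0]  (obs o_1=2)
t=2: δ = [2.261e-03, 1.736e-03, 3.014e-03]  ψ = [2, 1, 2]  (obs o_2=1)
t=3: δ = [3.768e-04, 4.340e-04, 6.279e-04]  ψ = [0, 1, 2]  (obs o_3=0)
t=4: δ = [7.849e-05, 1.085e-04, 1.308e-04]  ψ = [2, 1, 2]  (obs o_4=0)
t=5: δ = [8.176e-06, 9.042e-06, 1.090e-05]  ψ = [2, 1, 2]  (obs o_5=1)
t=6: δ = [6.814e-07, 1.507e-06, 2.271e-06]  ψ = [0, 1, 2]  (obs o_6=2)
backtrack: best end state = 2; path = [0, 2, 2, 2, 2, 2, 2]

path = [0, 2, 2, 2, 2, 2, 2]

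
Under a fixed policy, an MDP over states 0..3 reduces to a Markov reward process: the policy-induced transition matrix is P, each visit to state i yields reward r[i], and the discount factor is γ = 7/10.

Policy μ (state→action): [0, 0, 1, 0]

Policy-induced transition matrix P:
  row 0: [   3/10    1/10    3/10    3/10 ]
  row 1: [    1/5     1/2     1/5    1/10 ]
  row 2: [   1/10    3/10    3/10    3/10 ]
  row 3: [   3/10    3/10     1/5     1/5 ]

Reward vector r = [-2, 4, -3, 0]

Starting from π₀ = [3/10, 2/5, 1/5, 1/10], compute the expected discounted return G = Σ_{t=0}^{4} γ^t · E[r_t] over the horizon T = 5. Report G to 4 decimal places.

G = 0.5746

t=0: π = [0.3000, 0.4000, 0.2000, 0.1000], E[r] = 0.4000, γ^t·E[r] = 0.400000, running G = 0.400000
t=1: π = [0.2200, 0.3200, 0.2500, 0.2100], E[r] = 0.0900, γ^t·E[r] = 0.063000, running G = 0.463000
t=2: π = [0.2180, 0.3200, 0.2470, 0.2150], E[r] = 0.1030, γ^t·E[r] = 0.050470, running G = 0.513470
t=3: π = [0.2186, 0.3204, 0.2465, 0.2145], E[r] = 0.1049, γ^t·E[r] = 0.035981, running G = 0.549451
t=4: π = [0.2187, 0.3204, 0.2465, 0.2145], E[r] = 0.1046, γ^t·E[r] = 0.025112, running G = 0.574563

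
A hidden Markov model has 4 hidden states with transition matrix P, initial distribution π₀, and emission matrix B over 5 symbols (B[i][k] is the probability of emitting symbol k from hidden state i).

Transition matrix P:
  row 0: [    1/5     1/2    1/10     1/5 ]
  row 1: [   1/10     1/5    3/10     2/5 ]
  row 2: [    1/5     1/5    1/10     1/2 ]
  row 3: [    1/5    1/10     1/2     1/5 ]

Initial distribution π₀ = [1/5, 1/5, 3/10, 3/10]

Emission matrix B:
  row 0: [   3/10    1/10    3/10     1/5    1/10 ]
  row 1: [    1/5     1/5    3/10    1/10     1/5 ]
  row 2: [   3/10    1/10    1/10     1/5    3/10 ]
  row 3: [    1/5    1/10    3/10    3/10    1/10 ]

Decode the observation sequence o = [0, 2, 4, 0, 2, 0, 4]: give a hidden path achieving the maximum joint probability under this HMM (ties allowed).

path = [2, 3, 2, 0, 1, 3, 2]

t=0: δ = [6.000e-02, 4.000e-02, 9.000e-02, 6.000e-02]  (obs o_0=0)
t=1: δ = [5.400e-03, 9.000e-03, 3.000e-03, 1.350e-02]  ψ = [2, 0, 3, 2]  (obs o_1=2)
t=2: δ = [2.700e-04, 5.400e-04, 2.025e-03, 3.600e-04]  ψ = [3, 0, 3, 1]  (obs o_2=4)
t=3: δ = [1.215e-04, 8.100e-05, 6.075e-05, 2.025e-04]  ψ = [2, 2, 2, 2]  (obs o_3=0)
t=4: δ = [1.215e-05, 1.822e-05, 1.013e-05, 1.215e-05]  ψ = [3, 0, 3, 3]  (obs o_4=2)
t=5: δ = [7.290e-07, 1.215e-06, 1.822e-06, 1.458e-06]  ψ = [0, 0, 3, 1]  (obs o_5=0)
t=6: δ = [3.645e-08, 7.290e-08, 2.187e-07, 9.113e-08]  ψ = [2, 0, 3, 2]  (obs o_6=4)
backtrack: best end state = 2; path = [2, 3, 2, 0, 1, 3, 2]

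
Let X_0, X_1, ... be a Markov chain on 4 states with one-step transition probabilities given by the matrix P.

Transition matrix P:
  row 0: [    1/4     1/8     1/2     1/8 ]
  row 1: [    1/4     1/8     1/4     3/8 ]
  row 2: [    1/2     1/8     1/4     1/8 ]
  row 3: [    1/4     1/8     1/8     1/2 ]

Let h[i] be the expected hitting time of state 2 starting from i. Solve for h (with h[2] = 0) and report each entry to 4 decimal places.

First-step conditioning: h[2] = 0; for i ≠ 2, h[i] = 1 + Σ_k P[i][k]·h[k].
  h[0] = 1 + 1/4·h[0] + 1/8·h[1] + 1/8·h[3]
  h[1] = 1 + 1/4·h[0] + 1/8·h[1] + 3/8·h[3]
  h[3] = 1 + 1/4·h[0] + 1/8·h[1] + 1/2·h[3]
Solving the 3×3 linear system over states ≠ 2 gives exactly h = [8/3, 56/15, 0, 64/15] (h[2] = 0 is the target).

h = [2.6667, 3.7333, 0.0000, 4.2667]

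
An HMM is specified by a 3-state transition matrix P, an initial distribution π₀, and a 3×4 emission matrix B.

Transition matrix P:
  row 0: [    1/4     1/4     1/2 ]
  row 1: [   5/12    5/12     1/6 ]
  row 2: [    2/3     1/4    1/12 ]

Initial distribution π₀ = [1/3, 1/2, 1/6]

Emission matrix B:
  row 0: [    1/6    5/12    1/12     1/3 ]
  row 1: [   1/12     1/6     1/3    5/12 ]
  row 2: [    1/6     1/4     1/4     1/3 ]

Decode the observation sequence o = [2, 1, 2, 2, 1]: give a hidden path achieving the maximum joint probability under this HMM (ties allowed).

path = [1, 0, 1, 1, 0]

t=0: δ = [2.778e-02, 1.667e-01, 4.167e-02]  (obs o_0=2)
t=1: δ = [2.894e-02, 1.157e-02, 6.944e-03]  ψ = [1, 1, 1]  (obs o_1=1)
t=2: δ = [6.028e-04, 2.411e-03, 3.617e-03]  ψ = [0, 0, 0]  (obs o_2=2)
t=3: δ = [2.009e-04, 3.349e-04, 1.005e-04]  ψ = [2, 1, 1]  (obs o_3=2)
t=4: δ = [5.814e-05, 2.326e-05, 2.512e-05]  ψ = [1, 1, 0]  (obs o_4=1)
backtrack: best end state = 0; path = [1, 0, 1, 1, 0]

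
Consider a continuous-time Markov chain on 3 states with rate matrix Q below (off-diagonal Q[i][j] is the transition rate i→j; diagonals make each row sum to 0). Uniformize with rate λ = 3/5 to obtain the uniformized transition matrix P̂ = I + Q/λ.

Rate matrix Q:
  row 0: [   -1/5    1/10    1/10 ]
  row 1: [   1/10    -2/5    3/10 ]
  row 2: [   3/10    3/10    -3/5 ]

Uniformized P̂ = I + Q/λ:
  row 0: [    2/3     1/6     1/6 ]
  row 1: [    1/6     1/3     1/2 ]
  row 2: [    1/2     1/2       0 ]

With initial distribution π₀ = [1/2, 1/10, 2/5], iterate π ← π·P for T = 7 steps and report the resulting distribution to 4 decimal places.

π = [0.4840, 0.2904, 0.2256]

t=0: π = [0.5000, 0.1000, 0.4000]
t=1: π = [0.5500, 0.3167, 0.1333]
t=2: π = [0.4861, 0.2639, 0.2500]
t=3: π = [0.4931, 0.2940, 0.2130]
t=4: π = [0.4842, 0.2867, 0.2292]
t=5: π = [0.4851, 0.2908, 0.2240]
t=6: π = [0.4839, 0.2898, 0.2263]
t=7: π = [0.4840, 0.2904, 0.2256]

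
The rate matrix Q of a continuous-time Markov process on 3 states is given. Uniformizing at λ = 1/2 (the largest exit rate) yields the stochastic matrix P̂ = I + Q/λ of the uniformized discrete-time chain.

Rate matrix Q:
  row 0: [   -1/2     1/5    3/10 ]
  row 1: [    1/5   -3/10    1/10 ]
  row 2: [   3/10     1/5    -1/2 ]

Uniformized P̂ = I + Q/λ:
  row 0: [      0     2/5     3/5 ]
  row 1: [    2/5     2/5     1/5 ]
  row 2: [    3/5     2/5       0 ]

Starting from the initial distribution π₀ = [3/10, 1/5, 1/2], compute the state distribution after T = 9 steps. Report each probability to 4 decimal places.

t=0: π = [0.3000, 0.2000, 0.5000]
t=1: π = [0.3800, 0.4000, 0.2200]
t=2: π = [0.2920, 0.4000, 0.3080]
t=3: π = [0.3448, 0.4000, 0.2552]
t=4: π = [0.3131, 0.4000, 0.2869]
t=5: π = [0.3321, 0.4000, 0.2679]
t=6: π = [0.3207, 0.4000, 0.2793]
t=7: π = [0.3276, 0.4000, 0.2724]
t=8: π = [0.3235, 0.4000, 0.2765]
t=9: π = [0.3259, 0.4000, 0.2741]

π = [0.3259, 0.4000, 0.2741]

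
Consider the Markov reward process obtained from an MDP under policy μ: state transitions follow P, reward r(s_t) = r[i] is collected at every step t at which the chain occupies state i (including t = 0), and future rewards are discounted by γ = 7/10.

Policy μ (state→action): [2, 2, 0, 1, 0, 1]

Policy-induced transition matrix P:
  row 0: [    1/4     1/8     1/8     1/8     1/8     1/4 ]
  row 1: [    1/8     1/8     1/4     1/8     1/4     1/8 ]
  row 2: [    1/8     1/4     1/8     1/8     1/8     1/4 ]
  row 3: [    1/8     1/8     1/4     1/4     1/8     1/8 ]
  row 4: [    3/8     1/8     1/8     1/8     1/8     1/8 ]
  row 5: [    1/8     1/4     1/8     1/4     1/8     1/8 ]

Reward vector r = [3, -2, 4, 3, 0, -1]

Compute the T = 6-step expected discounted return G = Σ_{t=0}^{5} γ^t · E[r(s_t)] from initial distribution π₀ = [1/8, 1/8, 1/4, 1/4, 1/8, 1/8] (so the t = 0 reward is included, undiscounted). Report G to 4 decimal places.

G = 4.1040

t=0: π = [0.1250, 0.1250, 0.2500, 0.2500, 0.1250, 0.1250], E[r] = 1.7500, γ^t·E[r] = 1.750000, running G = 1.750000
t=1: π = [0.1719, 0.1719, 0.1719, 0.1719, 0.1406, 0.1719], E[r] = 1.2031, γ^t·E[r] = 0.842188, running G = 2.592188
t=2: π = [0.1816, 0.1680, 0.1680, 0.1680, 0.1465, 0.1680], E[r] = 1.2168, γ^t·E[r] = 0.596230, running G = 3.188418
t=3: π = [0.1843, 0.1670, 0.1670, 0.1670, 0.1460, 0.1687], E[r] = 1.2192, γ^t·E[r] = 0.418199, running G = 3.606617
t=4: π = [0.1845, 0.1670, 0.1667, 0.1670, 0.1459, 0.1689], E[r] = 1.2187, γ^t·E[r] = 0.292600, running G = 3.899217
t=5: π = [0.1845, 0.1670, 0.1667, 0.1670, 0.1459, 0.1689], E[r] = 1.2187, γ^t·E[r] = 0.204826, running G = 4.104043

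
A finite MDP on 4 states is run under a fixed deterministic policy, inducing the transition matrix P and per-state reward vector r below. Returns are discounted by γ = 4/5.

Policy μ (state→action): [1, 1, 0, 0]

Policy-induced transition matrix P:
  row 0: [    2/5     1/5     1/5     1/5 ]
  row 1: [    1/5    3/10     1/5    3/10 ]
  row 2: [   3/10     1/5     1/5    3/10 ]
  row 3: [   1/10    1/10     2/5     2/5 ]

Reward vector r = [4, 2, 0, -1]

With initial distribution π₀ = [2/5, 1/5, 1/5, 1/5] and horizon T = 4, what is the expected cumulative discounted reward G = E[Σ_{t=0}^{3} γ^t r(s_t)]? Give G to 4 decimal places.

t=0: π = [0.4000, 0.2000, 0.2000, 0.2000], E[r] = 1.8000, γ^t·E[r] = 1.800000, running G = 1.800000
t=1: π = [0.2800, 0.2000, 0.2400, 0.2800], E[r] = 1.2400, γ^t·E[r] = 0.992000, running G = 2.792000
t=2: π = [0.2520, 0.1920, 0.2560, 0.3000], E[r] = 1.0920, γ^t·E[r] = 0.698880, running G = 3.490880
t=3: π = [0.2460, 0.1892, 0.2600, 0.3048], E[r] = 1.0576, γ^t·E[r] = 0.541491, running G = 4.032371

G = 4.0324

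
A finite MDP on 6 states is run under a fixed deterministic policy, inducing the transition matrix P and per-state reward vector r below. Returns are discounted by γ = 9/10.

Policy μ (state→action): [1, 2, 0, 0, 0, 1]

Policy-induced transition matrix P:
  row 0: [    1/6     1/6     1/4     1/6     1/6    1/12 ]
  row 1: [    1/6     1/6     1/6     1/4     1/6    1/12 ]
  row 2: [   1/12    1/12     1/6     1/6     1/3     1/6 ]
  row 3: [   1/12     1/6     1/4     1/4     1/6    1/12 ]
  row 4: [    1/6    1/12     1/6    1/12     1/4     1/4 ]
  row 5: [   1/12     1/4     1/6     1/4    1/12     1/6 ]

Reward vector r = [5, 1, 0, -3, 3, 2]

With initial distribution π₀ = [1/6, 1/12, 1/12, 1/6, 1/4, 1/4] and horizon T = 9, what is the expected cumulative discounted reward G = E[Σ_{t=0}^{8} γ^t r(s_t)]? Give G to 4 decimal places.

t=0: π = [0.1667, 0.0833, 0.0833, 0.1667, 0.2500, 0.2500], E[r] = 1.6667, γ^t·E[r] = 1.666667, running G = 1.666667
t=1: π = [0.1250, 0.1597, 0.1944, 0.1875, 0.1806, 0.1528], E[r] = 1.0694, γ^t·E[r] = 0.962500, running G = 2.629167
t=2: π = [0.1221, 0.1481, 0.1927, 0.1933, 0.2014, 0.1424], E[r] = 1.0677, γ^t·E[r] = 0.864844, running G = 3.494010
t=3: π = [0.1226, 0.1457, 0.1929, 0.1902, 0.2037, 0.1448], E[r] = 1.0890, γ^t·E[r] = 0.793898, running G = 4.287909
t=4: π = [0.1227, 0.1457, 0.1927, 0.1898, 0.2037, 0.1454], E[r] = 1.0918, γ^t·E[r] = 0.716352, running G = 5.004261
t=5: π = [0.1227, 0.1457, 0.1927, 0.1898, 0.2036, 0.1455], E[r] = 1.0917, γ^t·E[r] = 0.644646, running G = 5.648906
t=6: π = [0.1227, 0.1458, 0.1927, 0.1898, 0.2036, 0.1455], E[r] = 1.0916, γ^t·E[r] = 0.580119, running G = 6.229025
t=7: π = [0.1227, 0.1458, 0.1927, 0.1898, 0.2036, 0.1455], E[r] = 1.0916, γ^t·E[r] = 0.522099, running G = 6.751124
t=8: π = [0.1227, 0.1458, 0.1927, 0.1898, 0.2036, 0.1455], E[r] = 1.0916, γ^t·E[r] = 0.469889, running G = 7.221013

G = 7.2210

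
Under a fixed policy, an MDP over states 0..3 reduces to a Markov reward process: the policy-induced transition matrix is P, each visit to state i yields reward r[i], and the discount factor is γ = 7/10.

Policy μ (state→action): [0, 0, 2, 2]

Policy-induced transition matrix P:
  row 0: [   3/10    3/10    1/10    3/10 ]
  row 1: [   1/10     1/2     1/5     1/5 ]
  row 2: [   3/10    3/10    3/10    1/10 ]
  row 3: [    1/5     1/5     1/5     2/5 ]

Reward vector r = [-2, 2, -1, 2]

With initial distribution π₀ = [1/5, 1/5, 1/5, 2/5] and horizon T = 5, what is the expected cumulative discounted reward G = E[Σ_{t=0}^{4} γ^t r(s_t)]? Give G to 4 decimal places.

t=0: π = [0.2000, 0.2000, 0.2000, 0.4000], E[r] = 0.6000, γ^t·E[r] = 0.600000, running G = 0.600000
t=1: π = [0.2200, 0.3000, 0.2000, 0.2800], E[r] = 0.5200, γ^t·E[r] = 0.364000, running G = 0.964000
t=2: π = [0.2120, 0.3320, 0.1980, 0.2580], E[r] = 0.5580, γ^t·E[r] = 0.273420, running G = 1.237420
t=3: π = [0.2078, 0.3406, 0.1986, 0.2530], E[r] = 0.5730, γ^t·E[r] = 0.196539, running G = 1.433959
t=4: π = [0.2066, 0.3428, 0.1991, 0.2515], E[r] = 0.5764, γ^t·E[r] = 0.138403, running G = 1.572362

G = 1.5724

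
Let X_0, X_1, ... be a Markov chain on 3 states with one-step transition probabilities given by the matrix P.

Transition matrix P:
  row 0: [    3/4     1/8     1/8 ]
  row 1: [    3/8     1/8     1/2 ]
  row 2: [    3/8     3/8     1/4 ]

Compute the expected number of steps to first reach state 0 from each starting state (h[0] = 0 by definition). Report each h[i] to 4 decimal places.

First-step conditioning: h[0] = 0; for i ≠ 0, h[i] = 1 + Σ_k P[i][k]·h[k].
  h[1] = 1 + 1/8·h[1] + 1/2·h[2]
  h[2] = 1 + 3/8·h[1] + 1/4·h[2]
Solving the 2×2 linear system over states ≠ 0 gives exactly h = [0, 8/3, 8/3] (h[0] = 0 is the target).

h = [0.0000, 2.6667, 2.6667]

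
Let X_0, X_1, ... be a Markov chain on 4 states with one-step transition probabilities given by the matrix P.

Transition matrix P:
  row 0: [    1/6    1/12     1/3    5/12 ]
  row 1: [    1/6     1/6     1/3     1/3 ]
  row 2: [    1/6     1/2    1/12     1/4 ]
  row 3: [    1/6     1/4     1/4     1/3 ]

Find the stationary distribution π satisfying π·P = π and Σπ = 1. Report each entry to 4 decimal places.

Balance equations π_j = Σ_i π_i·P[i][j]:
  π_0 = 1/6·π_0 + 1/6·π_1 + 1/6·π_2 + 1/6·π_3
  π_1 = 1/12·π_0 + 1/6·π_1 + 1/2·π_2 + 1/4·π_3
  π_2 = 1/3·π_0 + 1/3·π_1 + 1/12·π_2 + 1/4·π_3
  normalize: π_0 + π_1 + π_2 + π_3 = 1
Solving the linear system gives exactly π = [1/6, 281/1074, 263/1074, 117/358].

π = [0.1667, 0.2616, 0.2449, 0.3268]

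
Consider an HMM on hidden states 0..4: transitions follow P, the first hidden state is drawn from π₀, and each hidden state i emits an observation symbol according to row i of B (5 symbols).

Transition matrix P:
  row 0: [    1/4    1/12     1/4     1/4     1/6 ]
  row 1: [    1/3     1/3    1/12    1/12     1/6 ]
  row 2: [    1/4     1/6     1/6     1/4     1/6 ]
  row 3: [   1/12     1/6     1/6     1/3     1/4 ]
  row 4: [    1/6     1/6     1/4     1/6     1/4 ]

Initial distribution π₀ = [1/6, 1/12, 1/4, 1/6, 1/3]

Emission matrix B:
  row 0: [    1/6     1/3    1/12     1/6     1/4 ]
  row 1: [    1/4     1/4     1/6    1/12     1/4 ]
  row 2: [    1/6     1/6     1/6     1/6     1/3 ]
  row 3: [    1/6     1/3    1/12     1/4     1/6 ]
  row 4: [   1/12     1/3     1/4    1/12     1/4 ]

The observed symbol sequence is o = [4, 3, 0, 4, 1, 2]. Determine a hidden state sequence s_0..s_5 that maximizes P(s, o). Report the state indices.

t=0: δ = [4.167e-02, 2.083e-02, 8.333e-02, 2.778e-02, 8.333e-02]  (obs o_0=4)
t=1: δ = [3.472e-03, 1.157e-03, 3.472e-03, 5.208e-03, 1.736e-03]  ψ = [2, 2, 4, 2, 4]  (obs o_1=3)
t=2: δ = [1.447e-04, 2.170e-04, 1.447e-04, 2.894e-04, 1.085e-04]  ψ = [0, 3, 0, 3, 3]  (obs o_2=0)
t=3: δ = [1.808e-05, 1.808e-05, 1.608e-05, 1.608e-05, 1.808e-05]  ψ = [1, 1, 3, 3, 3]  (obs o_3=4)
t=4: δ = [2.009e-06, 1.507e-06, 7.535e-07, 1.786e-06, 1.507e-06]  ψ = [1, 1, 0, 3, 4]  (obs o_4=1)
t=5: δ = [4.186e-08, 8.372e-08, 8.372e-08, 4.961e-08, 1.116e-07]  ψ = [0, 1, 0, 3, 3]  (obs o_5=2)
backtrack: best end state = 4; path = [2, 3, 3, 3, 3, 4]

path = [2, 3, 3, 3, 3, 4]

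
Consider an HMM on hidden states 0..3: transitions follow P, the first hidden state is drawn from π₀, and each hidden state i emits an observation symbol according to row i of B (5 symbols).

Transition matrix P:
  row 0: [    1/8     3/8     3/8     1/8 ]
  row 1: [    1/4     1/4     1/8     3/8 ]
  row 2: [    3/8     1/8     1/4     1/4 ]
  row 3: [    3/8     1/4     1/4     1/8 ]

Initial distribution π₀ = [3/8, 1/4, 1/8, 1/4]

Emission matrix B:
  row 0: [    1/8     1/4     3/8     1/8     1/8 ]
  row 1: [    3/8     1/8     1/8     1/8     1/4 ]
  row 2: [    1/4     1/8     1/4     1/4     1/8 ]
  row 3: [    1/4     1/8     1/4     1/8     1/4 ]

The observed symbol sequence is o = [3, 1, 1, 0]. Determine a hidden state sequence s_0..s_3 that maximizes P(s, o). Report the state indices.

path = [0, 2, 0, 1]

t=0: δ = [4.688e-02, 3.125e-02, 3.125e-02, 3.125e-02]  (obs o_0=3)
t=1: δ = [2.930e-03, 2.197e-03, 2.197e-03, 1.465e-03]  ψ = [2, 0, 0, 1]  (obs o_1=1)
t=2: δ = [2.060e-04, 1.373e-04, 1.373e-04, 1.030e-04]  ψ = [2, 0, 0, 1]  (obs o_2=1)
t=3: δ = [6.437e-06, 2.897e-05, 1.931e-05, 1.287e-05]  ψ = [2, 0, 0, 1]  (obs o_3=0)
backtrack: best end state = 1; path = [0, 2, 0, 1]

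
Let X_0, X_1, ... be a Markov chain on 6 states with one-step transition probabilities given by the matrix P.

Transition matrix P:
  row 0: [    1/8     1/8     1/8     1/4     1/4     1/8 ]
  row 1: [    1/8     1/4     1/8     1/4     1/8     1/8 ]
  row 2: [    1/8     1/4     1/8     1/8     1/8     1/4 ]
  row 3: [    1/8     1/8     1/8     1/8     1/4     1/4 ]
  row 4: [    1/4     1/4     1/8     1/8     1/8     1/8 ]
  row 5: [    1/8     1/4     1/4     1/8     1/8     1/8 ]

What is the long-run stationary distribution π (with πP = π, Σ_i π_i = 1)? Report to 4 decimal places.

Balance equations π_j = Σ_i π_i·P[i][j]:
  π_0 = 1/8·π_0 + 1/8·π_1 + 1/8·π_2 + 1/8·π_3 + 1/4·π_4 + 1/8·π_5
  π_1 = 1/8·π_0 + 1/4·π_1 + 1/4·π_2 + 1/8·π_3 + 1/4·π_4 + 1/4·π_5
  π_2 = 1/8·π_0 + 1/8·π_1 + 1/8·π_2 + 1/8·π_3 + 1/8·π_4 + 1/4·π_5
  π_3 = 1/4·π_0 + 1/4·π_1 + 1/8·π_2 + 1/8·π_3 + 1/8·π_4 + 1/8·π_5
  π_4 = 1/4·π_0 + 1/8·π_1 + 1/8·π_2 + 1/4·π_3 + 1/8·π_4 + 1/8·π_5
  normalize: π_0 + π_1 + π_2 + π_3 + π_4 + π_5 = 1
Solving the linear system gives exactly π = [85/584, 123/584, 85/584, 99/584, 12/73, 12/73].

π = [0.1455, 0.2106, 0.1455, 0.1695, 0.1644, 0.1644]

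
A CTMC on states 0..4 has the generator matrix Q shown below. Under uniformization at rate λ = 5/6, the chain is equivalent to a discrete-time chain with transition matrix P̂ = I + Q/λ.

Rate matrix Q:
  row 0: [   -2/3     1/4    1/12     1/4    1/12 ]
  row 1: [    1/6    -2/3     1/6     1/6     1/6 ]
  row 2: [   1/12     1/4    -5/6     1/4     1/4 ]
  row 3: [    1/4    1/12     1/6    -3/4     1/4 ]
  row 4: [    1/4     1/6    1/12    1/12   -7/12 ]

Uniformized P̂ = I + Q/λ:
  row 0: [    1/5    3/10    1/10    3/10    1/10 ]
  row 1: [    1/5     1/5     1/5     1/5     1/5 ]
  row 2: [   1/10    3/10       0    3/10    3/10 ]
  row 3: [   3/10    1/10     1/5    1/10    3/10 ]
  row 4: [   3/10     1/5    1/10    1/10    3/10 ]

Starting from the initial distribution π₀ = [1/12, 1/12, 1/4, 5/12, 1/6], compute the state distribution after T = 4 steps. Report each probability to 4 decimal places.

π = [0.2296, 0.2165, 0.1281, 0.1934, 0.2323]

t=0: π = [0.0833, 0.0833, 0.2500, 0.4167, 0.1667]
t=1: π = [0.2333, 0.1917, 0.1250, 0.1750, 0.2750]
t=2: π = [0.2325, 0.2183, 0.1242, 0.1908, 0.2342]
t=3: π = [0.2301, 0.2166, 0.1285, 0.1932, 0.2317]
t=4: π = [0.2296, 0.2165, 0.1281, 0.1934, 0.2323]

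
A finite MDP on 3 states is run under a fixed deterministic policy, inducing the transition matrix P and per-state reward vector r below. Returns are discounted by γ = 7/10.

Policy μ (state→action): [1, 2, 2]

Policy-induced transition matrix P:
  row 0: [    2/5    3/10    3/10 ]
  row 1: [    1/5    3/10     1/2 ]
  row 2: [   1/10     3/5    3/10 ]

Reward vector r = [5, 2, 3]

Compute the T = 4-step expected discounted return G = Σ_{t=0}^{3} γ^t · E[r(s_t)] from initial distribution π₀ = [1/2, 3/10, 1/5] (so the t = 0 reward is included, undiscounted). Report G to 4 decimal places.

t=0: π = [0.5000, 0.3000, 0.2000], E[r] = 3.7000, γ^t·E[r] = 3.700000, running G = 3.700000
t=1: π = [0.2800, 0.3600, 0.3600], E[r] = 3.2000, γ^t·E[r] = 2.240000, running G = 5.940000
t=2: π = [0.2200, 0.4080, 0.3720], E[r] = 3.0320, γ^t·E[r] = 1.485680, running G = 7.425680
t=3: π = [0.2068, 0.4116, 0.3816], E[r] = 3.0020, γ^t·E[r] = 1.029686, running G = 8.455366

G = 8.4554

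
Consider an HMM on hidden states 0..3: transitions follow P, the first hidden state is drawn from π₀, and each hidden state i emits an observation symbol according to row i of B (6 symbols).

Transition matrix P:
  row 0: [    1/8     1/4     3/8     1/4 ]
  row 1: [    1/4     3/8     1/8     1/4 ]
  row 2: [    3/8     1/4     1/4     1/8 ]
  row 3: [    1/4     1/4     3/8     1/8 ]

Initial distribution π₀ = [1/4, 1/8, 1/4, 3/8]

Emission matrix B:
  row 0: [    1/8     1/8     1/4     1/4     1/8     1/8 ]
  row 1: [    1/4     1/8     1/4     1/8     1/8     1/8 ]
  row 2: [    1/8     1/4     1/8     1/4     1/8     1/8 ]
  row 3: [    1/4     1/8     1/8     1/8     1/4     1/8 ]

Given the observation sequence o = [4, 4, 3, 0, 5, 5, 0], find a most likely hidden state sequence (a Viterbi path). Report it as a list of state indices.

t=0: δ = [3.125e-02, 1.562e-02, 3.125e-02, 9.375e-02]  (obs o_0=4)
t=1: δ = [2.930e-03, 2.930e-03, 4.395e-03, 2.930e-03]  ψ = [3, 3, 3, 3]  (obs o_1=4)
t=2: δ = [4.120e-04, 1.373e-04, 2.747e-04, 9.155e-05]  ψ = [2, 1, 0, 0]  (obs o_2=3)
t=3: δ = [1.287e-05, 2.575e-05, 1.931e-05, 2.575e-05]  ψ = [2, 0, 0, 0]  (obs o_3=0)
t=4: δ = [9.052e-07, 1.207e-06, 1.207e-06, 8.047e-07]  ψ = [2, 1, 3, 1]  (obs o_4=5)
t=5: δ = [5.658e-08, 5.658e-08, 4.243e-08, 3.772e-08]  ψ = [2, 1, 0, 1]  (obs o_5=5)
t=6: δ = [1.989e-09, 5.304e-09, 2.652e-09, 3.536e-09]  ψ = [2, 1, 0, 0]  (obs o_6=0)
backtrack: best end state = 1; path = [3, 2, 0, 1, 1, 1, 1]

path = [3, 2, 0, 1, 1, 1, 1]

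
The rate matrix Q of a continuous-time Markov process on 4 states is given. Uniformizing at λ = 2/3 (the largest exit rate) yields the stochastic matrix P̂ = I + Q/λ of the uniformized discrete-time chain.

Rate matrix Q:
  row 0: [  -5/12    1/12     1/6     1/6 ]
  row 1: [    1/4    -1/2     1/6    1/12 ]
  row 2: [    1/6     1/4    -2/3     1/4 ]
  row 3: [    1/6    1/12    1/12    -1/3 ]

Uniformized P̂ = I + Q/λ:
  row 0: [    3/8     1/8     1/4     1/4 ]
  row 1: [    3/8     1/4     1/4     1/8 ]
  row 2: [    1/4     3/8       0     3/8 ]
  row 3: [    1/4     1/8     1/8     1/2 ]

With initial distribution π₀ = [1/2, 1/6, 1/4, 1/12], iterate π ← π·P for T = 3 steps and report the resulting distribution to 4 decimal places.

π = [0.3141, 0.1921, 0.1678, 0.3260]

t=0: π = [0.5000, 0.1667, 0.2500, 0.0833]
t=1: π = [0.3333, 0.2083, 0.1771, 0.2813]
t=2: π = [0.3177, 0.1953, 0.1706, 0.3164]
t=3: π = [0.3141, 0.1921, 0.1678, 0.3260]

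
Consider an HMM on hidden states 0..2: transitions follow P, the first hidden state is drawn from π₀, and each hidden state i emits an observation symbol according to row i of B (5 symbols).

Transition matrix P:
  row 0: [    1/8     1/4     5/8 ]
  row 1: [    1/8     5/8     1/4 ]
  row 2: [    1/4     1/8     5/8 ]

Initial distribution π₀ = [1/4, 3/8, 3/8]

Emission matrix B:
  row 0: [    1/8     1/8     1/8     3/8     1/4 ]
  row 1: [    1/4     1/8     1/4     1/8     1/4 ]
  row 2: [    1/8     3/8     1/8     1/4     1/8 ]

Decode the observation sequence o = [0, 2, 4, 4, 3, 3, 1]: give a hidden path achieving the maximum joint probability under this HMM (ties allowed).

path = [1, 1, 1, 1, 2, 2, 2]

t=0: δ = [3.125e-02, 9.375e-02, 4.688e-02]  (obs o_0=0)
t=1: δ = [1.465e-03, 1.465e-02, 3.662e-03]  ψ = [1, 1, 2]  (obs o_1=2)
t=2: δ = [4.578e-04, 2.289e-03, 4.578e-04]  ψ = [1, 1, 1]  (obs o_2=4)
t=3: δ = [7.153e-05, 3.576e-04, 7.153e-05]  ψ = [1, 1, 1]  (obs o_3=4)
t=4: δ = [1.676e-05, 2.794e-05, 2.235e-05]  ψ = [1, 1, 1]  (obs o_4=3)
t=5: δ = [2.095e-06, 2.183e-06, 3.492e-06]  ψ = [2, 1, 2]  (obs o_5=3)
t=6: δ = [1.091e-07, 1.705e-07, 8.185e-07]  ψ = [2, 1, 2]  (obs o_6=1)
backtrack: best end state = 2; path = [1, 1, 1, 1, 2, 2, 2]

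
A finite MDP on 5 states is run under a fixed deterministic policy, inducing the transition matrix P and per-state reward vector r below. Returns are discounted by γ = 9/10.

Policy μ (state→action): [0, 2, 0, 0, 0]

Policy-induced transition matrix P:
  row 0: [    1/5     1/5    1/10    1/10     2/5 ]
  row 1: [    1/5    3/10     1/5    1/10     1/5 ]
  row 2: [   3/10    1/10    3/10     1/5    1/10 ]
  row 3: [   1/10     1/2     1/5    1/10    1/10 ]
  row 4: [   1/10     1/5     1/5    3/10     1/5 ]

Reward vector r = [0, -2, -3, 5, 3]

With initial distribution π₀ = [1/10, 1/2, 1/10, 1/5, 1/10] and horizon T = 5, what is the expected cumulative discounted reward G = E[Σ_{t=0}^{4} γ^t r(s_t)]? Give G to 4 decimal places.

t=0: π = [0.1000, 0.5000, 0.1000, 0.2000, 0.1000], E[r] = 0.0000, γ^t·E[r] = 0.000000, running G = 0.000000
t=1: π = [0.1800, 0.3000, 0.2000, 0.1300, 0.1900], E[r] = 0.0200, γ^t·E[r] = 0.018000, running G = 0.018000
t=2: π = [0.1880, 0.2490, 0.2020, 0.1580, 0.2030], E[r] = 0.2950, γ^t·E[r] = 0.238950, running G = 0.256950
t=3: π = [0.1841, 0.2521, 0.2014, 0.1608, 0.2016], E[r] = 0.3004, γ^t·E[r] = 0.218992, running G = 0.475942
t=4: π = [0.1839, 0.2533, 0.2017, 0.1605, 0.2006], E[r] = 0.2923, γ^t·E[r] = 0.191771, running G = 0.667713

G = 0.6677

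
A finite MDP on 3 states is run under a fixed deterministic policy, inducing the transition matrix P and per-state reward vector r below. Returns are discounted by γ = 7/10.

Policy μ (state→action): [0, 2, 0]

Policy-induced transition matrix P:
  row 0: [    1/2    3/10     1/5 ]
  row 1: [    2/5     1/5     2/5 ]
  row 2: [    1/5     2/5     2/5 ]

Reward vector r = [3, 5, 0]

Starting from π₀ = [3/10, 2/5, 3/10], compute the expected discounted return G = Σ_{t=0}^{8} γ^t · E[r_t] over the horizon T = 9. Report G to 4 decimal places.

t=0: π = [0.3000, 0.4000, 0.3000], E[r] = 2.9000, γ^t·E[r] = 2.900000, running G = 2.900000
t=1: π = [0.3700, 0.2900, 0.3400], E[r] = 2.5600, γ^t·E[r] = 1.792000, running G = 4.692000
t=2: π = [0.3690, 0.3050, 0.3260], E[r] = 2.6320, γ^t·E[r] = 1.289680, running G = 5.981680
t=3: π = [0.3717, 0.3021, 0.3262], E[r] = 2.6256, γ^t·E[r] = 0.900581, running G = 6.882261
t=4: π = [0.3719, 0.3024, 0.3257], E[r] = 2.6278, γ^t·E[r] = 0.630944, running G = 7.513205
t=5: π = [0.3721, 0.3023, 0.3256], E[r] = 2.6278, γ^t·E[r] = 0.441656, running G = 7.954861
t=6: π = [0.3721, 0.3023, 0.3256], E[r] = 2.6279, γ^t·E[r] = 0.309169, running G = 8.264030
t=7: π = [0.3721, 0.3023, 0.3256], E[r] = 2.6279, γ^t·E[r] = 0.216419, running G = 8.480449
t=8: π = [0.3721, 0.3023, 0.3256], E[r] = 2.6279, γ^t·E[r] = 0.151494, running G = 8.631943

G = 8.6319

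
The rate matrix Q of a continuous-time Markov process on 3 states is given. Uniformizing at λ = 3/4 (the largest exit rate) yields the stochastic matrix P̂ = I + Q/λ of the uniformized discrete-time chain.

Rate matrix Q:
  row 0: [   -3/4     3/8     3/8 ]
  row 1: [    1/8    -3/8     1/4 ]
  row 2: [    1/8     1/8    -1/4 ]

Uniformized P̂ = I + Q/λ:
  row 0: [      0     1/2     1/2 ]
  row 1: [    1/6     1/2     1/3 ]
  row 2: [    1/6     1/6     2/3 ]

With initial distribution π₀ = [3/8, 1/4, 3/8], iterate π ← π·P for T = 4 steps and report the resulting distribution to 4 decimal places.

t=0: π = [0.3750, 0.2500, 0.3750]
t=1: π = [0.1042, 0.3750, 0.5208]
t=2: π = [0.1493, 0.3264, 0.5243]
t=3: π = [0.1418, 0.3252, 0.5330]
t=4: π = [0.1430, 0.3223, 0.5346]

π = [0.1430, 0.3223, 0.5346]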